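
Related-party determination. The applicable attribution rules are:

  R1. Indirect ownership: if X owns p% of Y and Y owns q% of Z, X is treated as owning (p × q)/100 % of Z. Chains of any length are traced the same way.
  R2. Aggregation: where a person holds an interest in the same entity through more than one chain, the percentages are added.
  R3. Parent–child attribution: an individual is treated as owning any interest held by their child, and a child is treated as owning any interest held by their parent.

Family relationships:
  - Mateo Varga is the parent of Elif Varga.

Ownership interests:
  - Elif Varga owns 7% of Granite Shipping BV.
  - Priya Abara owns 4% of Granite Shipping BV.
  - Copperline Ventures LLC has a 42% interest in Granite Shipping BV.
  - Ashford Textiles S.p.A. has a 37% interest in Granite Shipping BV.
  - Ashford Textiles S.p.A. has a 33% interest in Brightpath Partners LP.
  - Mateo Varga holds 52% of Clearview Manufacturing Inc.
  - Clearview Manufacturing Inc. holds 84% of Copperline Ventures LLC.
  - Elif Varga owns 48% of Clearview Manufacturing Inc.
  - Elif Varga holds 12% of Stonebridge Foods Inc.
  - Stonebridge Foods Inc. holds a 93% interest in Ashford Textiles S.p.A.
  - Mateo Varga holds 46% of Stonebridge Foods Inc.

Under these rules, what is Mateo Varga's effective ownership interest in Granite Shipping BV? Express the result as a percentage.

By parent–child attribution (R3), Mateo Varga is treated as also owning Elif Varga's interest in Clearview Manufacturing Inc, giving 52% + 48% = 100%.
By parent–child attribution (R3), Mateo Varga is treated as also owning Elif Varga's interest in Stonebridge Foods Inc, giving 46% + 12% = 58%.
By parent–child attribution (R3), Mateo Varga is treated as owning Elif Varga's 7% interest in Granite Shipping BV.
Chain via Clearview Manufacturing Inc. → Copperline Ventures LLC (R1): 100% × 84% × 42% = 35.28% of Granite Shipping BV.
Chain via Stonebridge Foods Inc. → Ashford Textiles S.p.A. (R1): 58% × 93% × 37% = 19.9578% of Granite Shipping BV.
Direct interest in Granite Shipping BV: 7%.
Aggregating (R2): 35.28% + 19.9578% + 7% = 62.2378%.

62.2378%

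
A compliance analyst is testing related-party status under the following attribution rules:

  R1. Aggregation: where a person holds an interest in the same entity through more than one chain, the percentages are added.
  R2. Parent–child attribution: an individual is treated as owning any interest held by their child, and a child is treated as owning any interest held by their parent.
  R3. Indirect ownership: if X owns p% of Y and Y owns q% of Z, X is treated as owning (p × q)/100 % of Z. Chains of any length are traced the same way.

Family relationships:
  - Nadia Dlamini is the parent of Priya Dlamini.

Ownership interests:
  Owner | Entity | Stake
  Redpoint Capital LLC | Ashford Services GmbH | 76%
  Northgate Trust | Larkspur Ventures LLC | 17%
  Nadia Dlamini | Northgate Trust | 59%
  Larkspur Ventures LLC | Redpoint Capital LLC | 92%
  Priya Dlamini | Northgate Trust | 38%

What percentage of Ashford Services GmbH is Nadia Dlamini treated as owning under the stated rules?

11.529808%

By parent–child attribution (R2), Nadia Dlamini is treated as also owning Priya Dlamini's interest in Northgate Trust, giving 59% + 38% = 97%.
Chain via Northgate Trust → Larkspur Ventures LLC → Redpoint Capital LLC (R3): 97% × 17% × 92% × 76% = 11.529808% of Ashford Services GmbH.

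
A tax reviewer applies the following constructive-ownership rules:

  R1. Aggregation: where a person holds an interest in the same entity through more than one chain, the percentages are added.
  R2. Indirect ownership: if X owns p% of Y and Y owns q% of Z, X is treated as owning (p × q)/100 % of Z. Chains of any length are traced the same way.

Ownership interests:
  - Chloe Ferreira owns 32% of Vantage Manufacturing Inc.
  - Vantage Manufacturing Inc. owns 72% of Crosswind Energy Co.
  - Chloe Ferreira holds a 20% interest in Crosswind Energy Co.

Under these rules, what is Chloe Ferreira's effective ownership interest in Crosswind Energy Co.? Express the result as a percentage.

43.04%

Chain via Vantage Manufacturing Inc. (R2): 32% × 72% = 23.04% of Crosswind Energy Co.
Direct interest in Crosswind Energy Co: 20%.
Aggregating (R1): 23.04% + 20% = 43.04%.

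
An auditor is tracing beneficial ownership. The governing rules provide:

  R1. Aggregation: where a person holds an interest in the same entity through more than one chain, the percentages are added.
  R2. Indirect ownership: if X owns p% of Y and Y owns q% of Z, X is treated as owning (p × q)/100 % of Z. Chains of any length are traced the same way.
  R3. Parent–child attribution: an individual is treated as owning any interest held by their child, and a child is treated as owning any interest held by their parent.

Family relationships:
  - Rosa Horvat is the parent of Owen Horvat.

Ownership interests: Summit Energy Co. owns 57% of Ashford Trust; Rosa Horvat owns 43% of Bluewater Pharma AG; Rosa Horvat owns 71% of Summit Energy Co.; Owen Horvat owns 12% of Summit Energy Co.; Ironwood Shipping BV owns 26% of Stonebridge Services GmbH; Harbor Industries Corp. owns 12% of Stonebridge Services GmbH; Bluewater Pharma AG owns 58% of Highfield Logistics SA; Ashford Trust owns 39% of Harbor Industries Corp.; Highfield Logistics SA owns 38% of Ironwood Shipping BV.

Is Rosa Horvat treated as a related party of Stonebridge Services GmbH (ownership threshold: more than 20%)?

By parent–child attribution (R3), Rosa Horvat is treated as also owning Owen Horvat's interest in Summit Energy Co, giving 71% + 12% = 83%.
Chain via Summit Energy Co. → Ashford Trust → Harbor Industries Corp. (R2): 83% × 57% × 39% × 12% = 2.214108% of Stonebridge Services GmbH.
Chain via Bluewater Pharma AG → Highfield Logistics SA → Ironwood Shipping BV (R2): 43% × 58% × 38% × 26% = 2.464072% of Stonebridge Services GmbH.
Aggregating (R1): 2.214108% + 2.464072% = 4.67818%.
4.67818% does not exceed the 20% threshold, so Rosa is not a related party to Stonebridge Services GmbH.

No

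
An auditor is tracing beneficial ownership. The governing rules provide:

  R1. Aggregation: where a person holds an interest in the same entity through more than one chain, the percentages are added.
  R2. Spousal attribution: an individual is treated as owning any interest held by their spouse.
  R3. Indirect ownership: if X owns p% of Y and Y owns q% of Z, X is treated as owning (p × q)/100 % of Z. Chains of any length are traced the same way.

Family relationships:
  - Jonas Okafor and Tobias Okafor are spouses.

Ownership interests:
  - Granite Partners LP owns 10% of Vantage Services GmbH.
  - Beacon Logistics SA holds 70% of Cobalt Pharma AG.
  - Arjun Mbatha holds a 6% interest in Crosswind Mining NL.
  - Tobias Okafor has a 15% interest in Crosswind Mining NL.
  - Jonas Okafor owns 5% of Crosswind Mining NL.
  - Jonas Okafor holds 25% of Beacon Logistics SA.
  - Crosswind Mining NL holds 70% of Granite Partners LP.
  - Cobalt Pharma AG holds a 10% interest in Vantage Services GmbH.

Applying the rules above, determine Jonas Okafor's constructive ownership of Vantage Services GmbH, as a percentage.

3.15%

By spousal attribution (R2), Jonas Okafor is treated as also owning Tobias Okafor's interest in Crosswind Mining NL, giving 5% + 15% = 20%.
Chain via Crosswind Mining NL → Granite Partners LP (R3): 20% × 70% × 10% = 1.4% of Vantage Services GmbH.
Chain via Beacon Logistics SA → Cobalt Pharma AG (R3): 25% × 70% × 10% = 1.75% of Vantage Services GmbH.
Aggregating (R1): 1.4% + 1.75% = 3.15%.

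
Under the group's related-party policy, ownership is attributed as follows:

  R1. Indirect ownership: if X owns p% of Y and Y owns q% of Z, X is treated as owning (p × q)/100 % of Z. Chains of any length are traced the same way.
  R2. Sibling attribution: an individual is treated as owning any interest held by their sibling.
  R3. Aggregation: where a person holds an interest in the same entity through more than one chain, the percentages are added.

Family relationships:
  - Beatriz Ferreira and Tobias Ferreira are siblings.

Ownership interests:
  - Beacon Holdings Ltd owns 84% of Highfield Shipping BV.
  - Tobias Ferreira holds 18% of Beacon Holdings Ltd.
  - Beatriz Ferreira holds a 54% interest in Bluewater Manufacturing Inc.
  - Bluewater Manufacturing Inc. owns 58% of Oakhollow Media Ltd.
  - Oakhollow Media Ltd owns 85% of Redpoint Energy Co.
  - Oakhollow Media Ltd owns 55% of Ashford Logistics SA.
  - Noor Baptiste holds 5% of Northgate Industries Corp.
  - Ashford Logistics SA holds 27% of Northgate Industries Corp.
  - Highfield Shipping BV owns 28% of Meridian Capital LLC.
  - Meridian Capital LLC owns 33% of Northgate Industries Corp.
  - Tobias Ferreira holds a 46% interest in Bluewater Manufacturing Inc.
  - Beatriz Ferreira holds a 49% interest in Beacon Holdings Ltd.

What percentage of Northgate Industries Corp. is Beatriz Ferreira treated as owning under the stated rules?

13.813272%

By sibling attribution (R2), Beatriz Ferreira is treated as also owning Tobias Ferreira's interest in Beacon Holdings Ltd, giving 49% + 18% = 67%.
By sibling attribution (R2), Beatriz Ferreira is treated as also owning Tobias Ferreira's interest in Bluewater Manufacturing Inc, giving 54% + 46% = 100%.
Chain via Beacon Holdings Ltd → Highfield Shipping BV → Meridian Capital LLC (R1): 67% × 84% × 28% × 33% = 5.200272% of Northgate Industries Corp.
Chain via Bluewater Manufacturing Inc. → Oakhollow Media Ltd → Ashford Logistics SA (R1): 100% × 58% × 55% × 27% = 8.613% of Northgate Industries Corp.
Aggregating (R3): 5.200272% + 8.613% = 13.813272%.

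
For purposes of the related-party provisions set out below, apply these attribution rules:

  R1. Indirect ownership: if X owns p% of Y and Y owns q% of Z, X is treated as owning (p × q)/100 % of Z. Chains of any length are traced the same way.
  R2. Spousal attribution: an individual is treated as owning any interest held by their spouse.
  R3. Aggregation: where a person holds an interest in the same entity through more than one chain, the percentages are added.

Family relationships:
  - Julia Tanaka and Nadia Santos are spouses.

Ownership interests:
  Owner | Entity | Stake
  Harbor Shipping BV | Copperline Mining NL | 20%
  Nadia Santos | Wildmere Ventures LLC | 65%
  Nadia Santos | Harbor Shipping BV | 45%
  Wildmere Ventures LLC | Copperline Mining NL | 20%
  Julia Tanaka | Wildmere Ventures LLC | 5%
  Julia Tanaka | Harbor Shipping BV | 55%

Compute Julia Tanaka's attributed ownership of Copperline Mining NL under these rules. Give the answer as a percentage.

34%

By spousal attribution (R2), Julia Tanaka is treated as also owning Nadia Santos's interest in Harbor Shipping BV, giving 55% + 45% = 100%.
By spousal attribution (R2), Julia Tanaka is treated as also owning Nadia Santos's interest in Wildmere Ventures LLC, giving 5% + 65% = 70%.
Chain via Harbor Shipping BV (R1): 100% × 20% = 20% of Copperline Mining NL.
Chain via Wildmere Ventures LLC (R1): 70% × 20% = 14% of Copperline Mining NL.
Aggregating (R3): 20% + 14% = 34%.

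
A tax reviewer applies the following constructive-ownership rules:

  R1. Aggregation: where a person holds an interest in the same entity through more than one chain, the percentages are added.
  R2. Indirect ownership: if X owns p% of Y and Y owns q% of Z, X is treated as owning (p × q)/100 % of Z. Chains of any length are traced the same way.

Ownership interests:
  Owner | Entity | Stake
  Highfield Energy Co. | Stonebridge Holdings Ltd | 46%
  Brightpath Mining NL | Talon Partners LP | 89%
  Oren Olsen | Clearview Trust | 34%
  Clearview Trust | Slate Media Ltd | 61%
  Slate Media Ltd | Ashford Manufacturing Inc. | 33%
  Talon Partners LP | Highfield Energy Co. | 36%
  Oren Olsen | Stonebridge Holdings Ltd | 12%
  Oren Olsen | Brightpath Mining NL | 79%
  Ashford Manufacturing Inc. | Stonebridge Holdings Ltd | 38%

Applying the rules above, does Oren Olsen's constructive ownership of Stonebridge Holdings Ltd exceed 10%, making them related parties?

Yes

Chain via Clearview Trust → Slate Media Ltd → Ashford Manufacturing Inc. (R2): 34% × 61% × 33% × 38% = 2.600796% of Stonebridge Holdings Ltd.
Chain via Brightpath Mining NL → Talon Partners LP → Highfield Energy Co. (R2): 79% × 89% × 36% × 46% = 11.643336% of Stonebridge Holdings Ltd.
Direct interest in Stonebridge Holdings Ltd: 12%.
Aggregating (R1): 2.600796% + 11.643336% + 12% = 26.244132%.
26.244132% exceeds the 10% threshold, so Oren is a related party to Stonebridge Holdings Ltd.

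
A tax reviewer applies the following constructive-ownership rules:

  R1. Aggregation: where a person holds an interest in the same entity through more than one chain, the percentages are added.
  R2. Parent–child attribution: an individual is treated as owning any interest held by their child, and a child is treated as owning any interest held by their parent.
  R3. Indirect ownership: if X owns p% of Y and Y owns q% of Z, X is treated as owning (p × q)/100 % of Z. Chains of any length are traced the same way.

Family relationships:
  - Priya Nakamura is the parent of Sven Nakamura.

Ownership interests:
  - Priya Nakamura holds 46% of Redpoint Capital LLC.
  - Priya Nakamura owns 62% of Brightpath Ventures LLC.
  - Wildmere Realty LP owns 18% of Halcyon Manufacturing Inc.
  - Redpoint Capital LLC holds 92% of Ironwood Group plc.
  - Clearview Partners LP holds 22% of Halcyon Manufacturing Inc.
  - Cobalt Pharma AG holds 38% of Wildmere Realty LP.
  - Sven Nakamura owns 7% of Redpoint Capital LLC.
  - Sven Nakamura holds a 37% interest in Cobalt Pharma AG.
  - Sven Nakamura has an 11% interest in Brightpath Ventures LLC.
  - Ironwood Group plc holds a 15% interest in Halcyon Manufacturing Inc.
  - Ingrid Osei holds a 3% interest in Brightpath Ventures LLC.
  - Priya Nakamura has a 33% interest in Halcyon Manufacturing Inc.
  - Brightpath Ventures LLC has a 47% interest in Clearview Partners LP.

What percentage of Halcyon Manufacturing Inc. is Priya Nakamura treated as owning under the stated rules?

50.393%

By parent–child attribution (R2), Priya Nakamura is treated as also owning Sven Nakamura's interest in Redpoint Capital LLC, giving 46% + 7% = 53%.
By parent–child attribution (R2), Priya Nakamura is treated as also owning Sven Nakamura's interest in Brightpath Ventures LLC, giving 62% + 11% = 73%.
By parent–child attribution (R2), Priya Nakamura is treated as owning Sven Nakamura's 37% interest in Cobalt Pharma AG.
Chain via Redpoint Capital LLC → Ironwood Group plc (R3): 53% × 92% × 15% = 7.314% of Halcyon Manufacturing Inc.
Chain via Brightpath Ventures LLC → Clearview Partners LP (R3): 73% × 47% × 22% = 7.5482% of Halcyon Manufacturing Inc.
Direct interest in Halcyon Manufacturing Inc: 33%.
Chain via Cobalt Pharma AG → Wildmere Realty LP (R3): 37% × 38% × 18% = 2.5308% of Halcyon Manufacturing Inc.
Aggregating (R1): 7.314% + 7.5482% + 33% + 2.5308% = 50.393%.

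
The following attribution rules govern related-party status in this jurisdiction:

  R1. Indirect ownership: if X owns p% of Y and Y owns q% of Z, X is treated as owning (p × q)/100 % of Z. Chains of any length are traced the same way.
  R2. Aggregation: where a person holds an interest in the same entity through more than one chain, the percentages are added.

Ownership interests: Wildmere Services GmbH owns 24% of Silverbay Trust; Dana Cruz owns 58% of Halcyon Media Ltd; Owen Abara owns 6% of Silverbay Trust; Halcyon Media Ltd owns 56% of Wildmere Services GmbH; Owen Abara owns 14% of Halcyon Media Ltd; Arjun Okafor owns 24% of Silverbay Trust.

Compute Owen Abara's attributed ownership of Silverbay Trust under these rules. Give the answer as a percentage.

Chain via Halcyon Media Ltd → Wildmere Services GmbH (R1): 14% × 56% × 24% = 1.8816% of Silverbay Trust.
Direct interest in Silverbay Trust: 6%.
Aggregating (R2): 1.8816% + 6% = 7.8816%.

7.8816%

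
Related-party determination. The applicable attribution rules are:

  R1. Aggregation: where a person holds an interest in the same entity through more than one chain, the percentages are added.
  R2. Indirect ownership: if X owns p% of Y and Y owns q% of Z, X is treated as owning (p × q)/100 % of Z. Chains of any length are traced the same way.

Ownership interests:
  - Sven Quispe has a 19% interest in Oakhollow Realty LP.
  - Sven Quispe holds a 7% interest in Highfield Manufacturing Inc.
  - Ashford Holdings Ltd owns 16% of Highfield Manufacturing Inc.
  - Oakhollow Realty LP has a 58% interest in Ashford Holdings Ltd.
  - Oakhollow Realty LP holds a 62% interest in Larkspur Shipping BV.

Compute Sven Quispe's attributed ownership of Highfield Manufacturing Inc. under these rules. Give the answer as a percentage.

Chain via Oakhollow Realty LP → Ashford Holdings Ltd (R2): 19% × 58% × 16% = 1.7632% of Highfield Manufacturing Inc.
Direct interest in Highfield Manufacturing Inc: 7%.
Aggregating (R1): 1.7632% + 7% = 8.7632%.

8.7632%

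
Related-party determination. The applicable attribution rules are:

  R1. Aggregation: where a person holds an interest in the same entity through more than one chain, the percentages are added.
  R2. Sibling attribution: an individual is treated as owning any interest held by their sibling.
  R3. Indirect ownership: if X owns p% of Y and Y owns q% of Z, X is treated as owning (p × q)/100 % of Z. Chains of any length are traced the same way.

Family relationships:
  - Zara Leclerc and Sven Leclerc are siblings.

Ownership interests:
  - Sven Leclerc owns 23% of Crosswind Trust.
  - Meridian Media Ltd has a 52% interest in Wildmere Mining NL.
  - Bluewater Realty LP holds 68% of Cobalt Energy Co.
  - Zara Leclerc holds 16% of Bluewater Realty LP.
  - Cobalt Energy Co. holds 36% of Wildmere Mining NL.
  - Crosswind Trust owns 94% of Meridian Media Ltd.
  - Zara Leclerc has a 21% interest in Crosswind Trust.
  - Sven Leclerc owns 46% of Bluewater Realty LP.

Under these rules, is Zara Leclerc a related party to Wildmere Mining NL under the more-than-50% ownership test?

By sibling attribution (R2), Zara Leclerc is treated as also owning Sven Leclerc's interest in Crosswind Trust, giving 21% + 23% = 44%.
By sibling attribution (R2), Zara Leclerc is treated as also owning Sven Leclerc's interest in Bluewater Realty LP, giving 16% + 46% = 62%.
Chain via Crosswind Trust → Meridian Media Ltd (R3): 44% × 94% × 52% = 21.5072% of Wildmere Mining NL.
Chain via Bluewater Realty LP → Cobalt Energy Co. (R3): 62% × 68% × 36% = 15.1776% of Wildmere Mining NL.
Aggregating (R1): 21.5072% + 15.1776% = 36.6848%.
36.6848% does not exceed the 50% threshold, so Zara is not a related party to Wildmere Mining NL.

No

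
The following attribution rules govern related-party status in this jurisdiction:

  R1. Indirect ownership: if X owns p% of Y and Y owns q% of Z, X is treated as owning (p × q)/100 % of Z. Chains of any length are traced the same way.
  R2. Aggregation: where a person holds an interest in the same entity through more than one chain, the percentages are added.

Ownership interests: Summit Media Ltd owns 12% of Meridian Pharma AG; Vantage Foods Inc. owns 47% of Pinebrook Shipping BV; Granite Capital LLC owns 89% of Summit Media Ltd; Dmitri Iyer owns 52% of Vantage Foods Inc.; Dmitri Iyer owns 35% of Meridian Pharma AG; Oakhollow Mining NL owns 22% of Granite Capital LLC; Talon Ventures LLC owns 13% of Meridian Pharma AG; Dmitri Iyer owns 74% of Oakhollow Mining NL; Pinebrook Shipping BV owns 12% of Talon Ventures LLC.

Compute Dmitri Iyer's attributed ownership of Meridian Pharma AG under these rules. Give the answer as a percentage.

37.119968%

Chain via Oakhollow Mining NL → Granite Capital LLC → Summit Media Ltd (R1): 74% × 22% × 89% × 12% = 1.738704% of Meridian Pharma AG.
Chain via Vantage Foods Inc. → Pinebrook Shipping BV → Talon Ventures LLC (R1): 52% × 47% × 12% × 13% = 0.381264% of Meridian Pharma AG.
Direct interest in Meridian Pharma AG: 35%.
Aggregating (R2): 1.738704% + 0.381264% + 35% = 37.119968%.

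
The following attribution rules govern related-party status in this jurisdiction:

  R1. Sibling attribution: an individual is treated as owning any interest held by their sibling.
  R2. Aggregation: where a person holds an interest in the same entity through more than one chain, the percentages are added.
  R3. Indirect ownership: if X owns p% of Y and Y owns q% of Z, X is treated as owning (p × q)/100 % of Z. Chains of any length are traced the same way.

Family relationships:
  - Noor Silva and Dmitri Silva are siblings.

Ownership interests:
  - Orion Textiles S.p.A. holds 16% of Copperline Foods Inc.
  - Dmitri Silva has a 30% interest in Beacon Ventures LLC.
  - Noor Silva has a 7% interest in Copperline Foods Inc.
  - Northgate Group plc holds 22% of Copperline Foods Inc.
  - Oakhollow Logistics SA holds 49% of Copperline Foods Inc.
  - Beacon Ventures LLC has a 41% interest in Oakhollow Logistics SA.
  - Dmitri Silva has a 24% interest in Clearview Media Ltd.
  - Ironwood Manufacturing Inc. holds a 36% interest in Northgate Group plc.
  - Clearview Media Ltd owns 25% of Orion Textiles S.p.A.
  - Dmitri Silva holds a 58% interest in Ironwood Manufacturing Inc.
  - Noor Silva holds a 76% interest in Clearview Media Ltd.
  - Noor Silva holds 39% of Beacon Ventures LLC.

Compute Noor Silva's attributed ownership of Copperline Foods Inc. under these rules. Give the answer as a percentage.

By sibling attribution (R1), Noor Silva is treated as also owning Dmitri Silva's interest in Beacon Ventures LLC, giving 39% + 30% = 69%.
By sibling attribution (R1), Noor Silva is treated as also owning Dmitri Silva's interest in Clearview Media Ltd, giving 76% + 24% = 100%.
By sibling attribution (R1), Noor Silva is treated as owning Dmitri Silva's 58% interest in Ironwood Manufacturing Inc.
Chain via Beacon Ventures LLC → Oakhollow Logistics SA (R3): 69% × 41% × 49% = 13.8621% of Copperline Foods Inc.
Chain via Clearview Media Ltd → Orion Textiles S.p.A. (R3): 100% × 25% × 16% = 4% of Copperline Foods Inc.
Direct interest in Copperline Foods Inc: 7%.
Chain via Ironwood Manufacturing Inc. → Northgate Group plc (R3): 58% × 36% × 22% = 4.5936% of Copperline Foods Inc.
Aggregating (R2): 13.8621% + 4% + 7% + 4.5936% = 29.4557%.

29.4557%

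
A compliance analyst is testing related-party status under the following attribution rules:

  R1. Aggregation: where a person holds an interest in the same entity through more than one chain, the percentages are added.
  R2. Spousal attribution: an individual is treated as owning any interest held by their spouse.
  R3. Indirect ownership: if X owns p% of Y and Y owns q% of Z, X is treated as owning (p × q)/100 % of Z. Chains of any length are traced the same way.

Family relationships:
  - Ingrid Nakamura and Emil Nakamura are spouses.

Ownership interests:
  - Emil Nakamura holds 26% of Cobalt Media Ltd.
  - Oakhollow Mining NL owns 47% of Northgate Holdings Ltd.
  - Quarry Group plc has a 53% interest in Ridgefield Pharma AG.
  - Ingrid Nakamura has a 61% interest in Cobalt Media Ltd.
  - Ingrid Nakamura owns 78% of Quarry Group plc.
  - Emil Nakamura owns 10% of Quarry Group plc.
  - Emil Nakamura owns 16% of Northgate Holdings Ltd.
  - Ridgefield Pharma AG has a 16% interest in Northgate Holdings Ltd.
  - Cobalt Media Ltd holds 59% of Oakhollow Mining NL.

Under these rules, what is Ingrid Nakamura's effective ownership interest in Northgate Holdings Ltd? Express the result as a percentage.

47.5875%

By spousal attribution (R2), Ingrid Nakamura is treated as also owning Emil Nakamura's interest in Quarry Group plc, giving 78% + 10% = 88%.
By spousal attribution (R2), Ingrid Nakamura is treated as also owning Emil Nakamura's interest in Cobalt Media Ltd, giving 61% + 26% = 87%.
By spousal attribution (R2), Ingrid Nakamura is treated as owning Emil Nakamura's 16% interest in Northgate Holdings Ltd.
Chain via Quarry Group plc → Ridgefield Pharma AG (R3): 88% × 53% × 16% = 7.4624% of Northgate Holdings Ltd.
Chain via Cobalt Media Ltd → Oakhollow Mining NL (R3): 87% × 59% × 47% = 24.1251% of Northgate Holdings Ltd.
Direct interest in Northgate Holdings Ltd: 16%.
Aggregating (R1): 7.4624% + 24.1251% + 16% = 47.5875%.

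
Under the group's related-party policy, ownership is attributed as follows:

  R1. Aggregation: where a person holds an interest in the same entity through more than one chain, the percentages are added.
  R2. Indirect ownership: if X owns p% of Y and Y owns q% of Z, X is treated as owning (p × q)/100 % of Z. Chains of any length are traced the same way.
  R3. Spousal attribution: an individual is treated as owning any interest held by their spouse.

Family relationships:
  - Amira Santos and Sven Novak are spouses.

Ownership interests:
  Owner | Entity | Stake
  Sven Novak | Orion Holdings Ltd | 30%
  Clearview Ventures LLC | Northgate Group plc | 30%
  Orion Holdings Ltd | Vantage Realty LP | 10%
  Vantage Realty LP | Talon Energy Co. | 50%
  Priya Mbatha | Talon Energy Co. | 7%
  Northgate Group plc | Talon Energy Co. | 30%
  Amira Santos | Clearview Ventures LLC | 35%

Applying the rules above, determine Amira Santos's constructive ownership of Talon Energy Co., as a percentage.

By spousal attribution (R3), Amira Santos is treated as owning Sven Novak's 30% interest in Orion Holdings Ltd.
Chain via Clearview Ventures LLC → Northgate Group plc (R2): 35% × 30% × 30% = 3.15% of Talon Energy Co.
Chain via Orion Holdings Ltd → Vantage Realty LP (R2): 30% × 10% × 50% = 1.5% of Talon Energy Co.
Aggregating (R1): 3.15% + 1.5% = 4.65%.

4.65%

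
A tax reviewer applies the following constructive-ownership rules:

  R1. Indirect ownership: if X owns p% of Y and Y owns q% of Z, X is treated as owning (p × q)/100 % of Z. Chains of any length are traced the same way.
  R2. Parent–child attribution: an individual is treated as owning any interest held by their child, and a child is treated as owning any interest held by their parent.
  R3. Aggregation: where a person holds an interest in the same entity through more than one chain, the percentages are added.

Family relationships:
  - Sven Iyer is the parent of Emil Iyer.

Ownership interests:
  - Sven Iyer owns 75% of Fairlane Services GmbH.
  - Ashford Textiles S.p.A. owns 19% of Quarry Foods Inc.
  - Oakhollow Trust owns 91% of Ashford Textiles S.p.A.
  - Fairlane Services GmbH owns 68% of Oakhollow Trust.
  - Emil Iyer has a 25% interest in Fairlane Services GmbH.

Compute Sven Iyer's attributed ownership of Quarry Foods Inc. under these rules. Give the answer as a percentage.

By parent–child attribution (R2), Sven Iyer is treated as also owning Emil Iyer's interest in Fairlane Services GmbH, giving 75% + 25% = 100%.
Chain via Fairlane Services GmbH → Oakhollow Trust → Ashford Textiles S.p.A. (R1): 100% × 68% × 91% × 19% = 11.7572% of Quarry Foods Inc.

11.7572%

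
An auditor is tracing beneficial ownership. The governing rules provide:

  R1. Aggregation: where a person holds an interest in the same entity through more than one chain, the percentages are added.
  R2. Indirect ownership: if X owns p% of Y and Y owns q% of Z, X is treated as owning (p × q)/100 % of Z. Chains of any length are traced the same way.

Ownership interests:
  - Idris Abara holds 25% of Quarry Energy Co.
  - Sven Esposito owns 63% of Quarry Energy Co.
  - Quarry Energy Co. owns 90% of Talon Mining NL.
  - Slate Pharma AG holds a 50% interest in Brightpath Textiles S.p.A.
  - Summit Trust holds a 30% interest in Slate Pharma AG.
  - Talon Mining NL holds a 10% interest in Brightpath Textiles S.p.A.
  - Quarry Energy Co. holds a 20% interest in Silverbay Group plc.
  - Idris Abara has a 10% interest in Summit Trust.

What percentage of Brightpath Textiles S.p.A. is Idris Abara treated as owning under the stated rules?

Chain via Summit Trust → Slate Pharma AG (R2): 10% × 30% × 50% = 1.5% of Brightpath Textiles S.p.A.
Chain via Quarry Energy Co. → Talon Mining NL (R2): 25% × 90% × 10% = 2.25% of Brightpath Textiles S.p.A.
Aggregating (R1): 1.5% + 2.25% = 3.75%.

3.75%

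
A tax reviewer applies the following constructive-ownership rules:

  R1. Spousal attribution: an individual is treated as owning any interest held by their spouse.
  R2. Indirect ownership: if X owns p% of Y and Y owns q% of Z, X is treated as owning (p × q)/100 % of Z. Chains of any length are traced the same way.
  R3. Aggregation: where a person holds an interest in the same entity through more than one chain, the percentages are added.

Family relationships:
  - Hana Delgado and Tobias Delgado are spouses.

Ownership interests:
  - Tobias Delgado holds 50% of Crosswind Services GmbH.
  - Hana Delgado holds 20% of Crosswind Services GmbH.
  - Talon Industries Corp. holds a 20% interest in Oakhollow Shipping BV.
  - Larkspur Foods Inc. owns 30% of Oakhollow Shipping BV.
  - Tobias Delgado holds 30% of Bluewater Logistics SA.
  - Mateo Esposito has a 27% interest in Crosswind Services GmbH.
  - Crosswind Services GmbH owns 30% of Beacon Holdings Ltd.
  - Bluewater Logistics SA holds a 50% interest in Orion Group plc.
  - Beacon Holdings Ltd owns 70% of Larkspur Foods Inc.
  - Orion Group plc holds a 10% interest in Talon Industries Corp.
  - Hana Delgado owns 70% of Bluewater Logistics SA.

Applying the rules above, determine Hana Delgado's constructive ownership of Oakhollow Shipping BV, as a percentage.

By spousal attribution (R1), Hana Delgado is treated as also owning Tobias Delgado's interest in Crosswind Services GmbH, giving 20% + 50% = 70%.
By spousal attribution (R1), Hana Delgado is treated as also owning Tobias Delgado's interest in Bluewater Logistics SA, giving 70% + 30% = 100%.
Chain via Crosswind Services GmbH → Beacon Holdings Ltd → Larkspur Foods Inc. (R2): 70% × 30% × 70% × 30% = 4.41% of Oakhollow Shipping BV.
Chain via Bluewater Logistics SA → Orion Group plc → Talon Industries Corp. (R2): 100% × 50% × 10% × 20% = 1% of Oakhollow Shipping BV.
Aggregating (R3): 4.41% + 1% = 5.41%.

5.41%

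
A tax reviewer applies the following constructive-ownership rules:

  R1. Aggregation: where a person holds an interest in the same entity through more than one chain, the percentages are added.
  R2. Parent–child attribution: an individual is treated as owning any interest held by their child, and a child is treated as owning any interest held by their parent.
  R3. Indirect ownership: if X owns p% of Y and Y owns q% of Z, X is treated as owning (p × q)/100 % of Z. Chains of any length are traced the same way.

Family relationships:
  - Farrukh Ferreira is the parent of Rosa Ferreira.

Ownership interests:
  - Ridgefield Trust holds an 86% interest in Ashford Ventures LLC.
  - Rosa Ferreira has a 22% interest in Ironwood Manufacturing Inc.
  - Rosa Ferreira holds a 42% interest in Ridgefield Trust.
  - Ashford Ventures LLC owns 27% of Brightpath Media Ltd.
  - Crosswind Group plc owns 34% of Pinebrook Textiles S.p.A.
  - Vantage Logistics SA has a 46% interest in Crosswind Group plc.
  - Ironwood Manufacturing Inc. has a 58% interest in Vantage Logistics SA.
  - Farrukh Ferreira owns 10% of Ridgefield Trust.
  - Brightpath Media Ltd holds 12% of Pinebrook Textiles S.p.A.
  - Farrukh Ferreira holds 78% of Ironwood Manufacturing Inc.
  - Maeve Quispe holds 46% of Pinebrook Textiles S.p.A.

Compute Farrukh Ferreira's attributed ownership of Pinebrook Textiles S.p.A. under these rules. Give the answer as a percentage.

By parent–child attribution (R2), Farrukh Ferreira is treated as also owning Rosa Ferreira's interest in Ridgefield Trust, giving 10% + 42% = 52%.
By parent–child attribution (R2), Farrukh Ferreira is treated as also owning Rosa Ferreira's interest in Ironwood Manufacturing Inc, giving 78% + 22% = 100%.
Chain via Ridgefield Trust → Ashford Ventures LLC → Brightpath Media Ltd (R3): 52% × 86% × 27% × 12% = 1.448928% of Pinebrook Textiles S.p.A.
Chain via Ironwood Manufacturing Inc. → Vantage Logistics SA → Crosswind Group plc (R3): 100% × 58% × 46% × 34% = 9.0712% of Pinebrook Textiles S.p.A.
Aggregating (R1): 1.448928% + 9.0712% = 10.520128%.

10.520128%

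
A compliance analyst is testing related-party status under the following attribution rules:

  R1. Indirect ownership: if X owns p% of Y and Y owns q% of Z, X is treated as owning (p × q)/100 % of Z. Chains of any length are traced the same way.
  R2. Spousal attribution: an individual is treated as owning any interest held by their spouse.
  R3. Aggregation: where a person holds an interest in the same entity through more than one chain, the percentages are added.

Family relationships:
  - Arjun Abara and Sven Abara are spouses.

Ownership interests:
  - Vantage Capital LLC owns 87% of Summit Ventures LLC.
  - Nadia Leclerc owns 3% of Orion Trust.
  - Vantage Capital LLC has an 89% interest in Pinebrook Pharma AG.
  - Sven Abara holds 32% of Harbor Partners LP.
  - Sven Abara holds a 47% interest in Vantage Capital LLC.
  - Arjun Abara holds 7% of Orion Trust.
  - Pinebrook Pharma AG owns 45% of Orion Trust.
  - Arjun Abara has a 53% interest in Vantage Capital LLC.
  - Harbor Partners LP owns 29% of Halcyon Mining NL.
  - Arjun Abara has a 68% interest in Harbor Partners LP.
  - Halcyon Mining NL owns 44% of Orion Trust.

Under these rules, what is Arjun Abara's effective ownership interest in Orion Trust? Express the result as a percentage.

59.81%

By spousal attribution (R2), Arjun Abara is treated as also owning Sven Abara's interest in Vantage Capital LLC, giving 53% + 47% = 100%.
By spousal attribution (R2), Arjun Abara is treated as also owning Sven Abara's interest in Harbor Partners LP, giving 68% + 32% = 100%.
Chain via Vantage Capital LLC → Pinebrook Pharma AG (R1): 100% × 89% × 45% = 40.05% of Orion Trust.
Chain via Harbor Partners LP → Halcyon Mining NL (R1): 100% × 29% × 44% = 12.76% of Orion Trust.
Direct interest in Orion Trust: 7%.
Aggregating (R3): 40.05% + 12.76% + 7% = 59.81%.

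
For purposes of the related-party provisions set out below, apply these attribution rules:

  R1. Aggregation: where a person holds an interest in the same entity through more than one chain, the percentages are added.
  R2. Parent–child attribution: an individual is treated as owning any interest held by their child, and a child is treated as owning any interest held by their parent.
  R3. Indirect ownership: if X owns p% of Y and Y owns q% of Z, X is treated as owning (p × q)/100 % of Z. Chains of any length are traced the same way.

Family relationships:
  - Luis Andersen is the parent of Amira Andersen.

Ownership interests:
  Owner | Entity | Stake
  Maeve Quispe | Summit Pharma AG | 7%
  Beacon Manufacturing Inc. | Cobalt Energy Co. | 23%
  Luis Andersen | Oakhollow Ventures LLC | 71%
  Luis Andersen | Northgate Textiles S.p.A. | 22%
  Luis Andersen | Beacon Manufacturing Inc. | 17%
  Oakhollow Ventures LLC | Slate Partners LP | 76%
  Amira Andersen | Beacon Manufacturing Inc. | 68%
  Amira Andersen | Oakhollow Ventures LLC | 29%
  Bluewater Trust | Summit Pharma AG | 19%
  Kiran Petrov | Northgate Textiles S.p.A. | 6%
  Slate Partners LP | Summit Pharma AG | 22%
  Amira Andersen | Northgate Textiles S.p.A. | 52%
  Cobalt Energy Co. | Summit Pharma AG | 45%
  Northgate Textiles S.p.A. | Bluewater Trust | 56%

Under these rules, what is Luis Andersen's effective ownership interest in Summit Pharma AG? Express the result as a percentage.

By parent–child attribution (R2), Luis Andersen is treated as also owning Amira Andersen's interest in Oakhollow Ventures LLC, giving 71% + 29% = 100%.
By parent–child attribution (R2), Luis Andersen is treated as also owning Amira Andersen's interest in Beacon Manufacturing Inc, giving 17% + 68% = 85%.
By parent–child attribution (R2), Luis Andersen is treated as also owning Amira Andersen's interest in Northgate Textiles S.p.A, giving 22% + 52% = 74%.
Chain via Oakhollow Ventures LLC → Slate Partners LP (R3): 100% × 76% × 22% = 16.72% of Summit Pharma AG.
Chain via Beacon Manufacturing Inc. → Cobalt Energy Co. (R3): 85% × 23% × 45% = 8.7975% of Summit Pharma AG.
Chain via Northgate Textiles S.p.A. → Bluewater Trust (R3): 74% × 56% × 19% = 7.8736% of Summit Pharma AG.
Aggregating (R1): 16.72% + 8.7975% + 7.8736% = 33.3911%.

33.3911%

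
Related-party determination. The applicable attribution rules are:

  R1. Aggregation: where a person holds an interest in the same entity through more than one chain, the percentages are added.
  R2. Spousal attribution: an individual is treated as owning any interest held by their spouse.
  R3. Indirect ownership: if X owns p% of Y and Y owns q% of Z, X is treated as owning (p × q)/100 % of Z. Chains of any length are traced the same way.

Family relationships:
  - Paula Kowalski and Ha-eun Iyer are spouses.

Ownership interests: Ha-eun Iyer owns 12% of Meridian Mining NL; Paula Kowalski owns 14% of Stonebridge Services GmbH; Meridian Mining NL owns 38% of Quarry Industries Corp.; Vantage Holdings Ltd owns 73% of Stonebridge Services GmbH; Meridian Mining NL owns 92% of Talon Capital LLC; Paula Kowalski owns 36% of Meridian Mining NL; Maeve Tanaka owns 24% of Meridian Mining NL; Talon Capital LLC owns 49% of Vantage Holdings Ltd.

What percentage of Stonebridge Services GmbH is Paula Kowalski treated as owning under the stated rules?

By spousal attribution (R2), Paula Kowalski is treated as also owning Ha-eun Iyer's interest in Meridian Mining NL, giving 36% + 12% = 48%.
Chain via Meridian Mining NL → Talon Capital LLC → Vantage Holdings Ltd (R3): 48% × 92% × 49% × 73% = 15.796032% of Stonebridge Services GmbH.
Direct interest in Stonebridge Services GmbH: 14%.
Aggregating (R1): 15.796032% + 14% = 29.796032%.

29.796032%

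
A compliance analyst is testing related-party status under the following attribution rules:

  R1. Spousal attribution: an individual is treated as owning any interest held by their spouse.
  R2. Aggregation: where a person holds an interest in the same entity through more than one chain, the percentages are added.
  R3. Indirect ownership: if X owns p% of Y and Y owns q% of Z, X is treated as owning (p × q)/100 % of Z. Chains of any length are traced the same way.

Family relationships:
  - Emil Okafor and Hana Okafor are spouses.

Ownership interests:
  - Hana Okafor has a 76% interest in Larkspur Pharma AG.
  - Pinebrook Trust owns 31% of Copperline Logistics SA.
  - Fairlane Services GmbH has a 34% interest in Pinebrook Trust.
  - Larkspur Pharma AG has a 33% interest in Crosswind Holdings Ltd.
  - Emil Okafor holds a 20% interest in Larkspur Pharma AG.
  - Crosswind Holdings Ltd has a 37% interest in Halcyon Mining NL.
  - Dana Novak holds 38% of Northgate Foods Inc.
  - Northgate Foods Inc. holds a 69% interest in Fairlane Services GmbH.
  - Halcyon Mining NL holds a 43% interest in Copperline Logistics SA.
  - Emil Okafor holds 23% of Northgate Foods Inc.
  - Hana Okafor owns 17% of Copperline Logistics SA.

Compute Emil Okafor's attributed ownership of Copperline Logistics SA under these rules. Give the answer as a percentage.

By spousal attribution (R1), Emil Okafor is treated as also owning Hana Okafor's interest in Larkspur Pharma AG, giving 20% + 76% = 96%.
By spousal attribution (R1), Emil Okafor is treated as owning Hana Okafor's 17% interest in Copperline Logistics SA.
Chain via Larkspur Pharma AG → Crosswind Holdings Ltd → Halcyon Mining NL (R3): 96% × 33% × 37% × 43% = 5.040288% of Copperline Logistics SA.
Chain via Northgate Foods Inc. → Fairlane Services GmbH → Pinebrook Trust (R3): 23% × 69% × 34% × 31% = 1.672698% of Copperline Logistics SA.
Direct interest in Copperline Logistics SA: 17%.
Aggregating (R2): 5.040288% + 1.672698% + 17% = 23.712986%.

23.712986%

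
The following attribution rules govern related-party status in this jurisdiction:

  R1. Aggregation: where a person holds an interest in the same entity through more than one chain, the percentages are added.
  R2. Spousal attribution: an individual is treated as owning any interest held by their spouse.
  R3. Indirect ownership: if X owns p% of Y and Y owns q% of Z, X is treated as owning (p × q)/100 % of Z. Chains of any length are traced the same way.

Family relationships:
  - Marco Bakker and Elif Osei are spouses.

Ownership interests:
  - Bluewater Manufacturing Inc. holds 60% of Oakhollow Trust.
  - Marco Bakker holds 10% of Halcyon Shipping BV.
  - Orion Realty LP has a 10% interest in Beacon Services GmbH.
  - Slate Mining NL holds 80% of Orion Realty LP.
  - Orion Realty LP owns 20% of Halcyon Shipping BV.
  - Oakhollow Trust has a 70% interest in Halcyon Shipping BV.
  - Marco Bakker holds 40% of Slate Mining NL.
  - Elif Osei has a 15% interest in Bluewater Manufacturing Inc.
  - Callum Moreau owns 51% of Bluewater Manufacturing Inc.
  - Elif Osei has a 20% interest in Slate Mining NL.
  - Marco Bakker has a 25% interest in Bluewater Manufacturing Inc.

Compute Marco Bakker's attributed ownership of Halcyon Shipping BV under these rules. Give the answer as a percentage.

36.4%

By spousal attribution (R2), Marco Bakker is treated as also owning Elif Osei's interest in Bluewater Manufacturing Inc, giving 25% + 15% = 40%.
By spousal attribution (R2), Marco Bakker is treated as also owning Elif Osei's interest in Slate Mining NL, giving 40% + 20% = 60%.
Chain via Bluewater Manufacturing Inc. → Oakhollow Trust (R3): 40% × 60% × 70% = 16.8% of Halcyon Shipping BV.
Chain via Slate Mining NL → Orion Realty LP (R3): 60% × 80% × 20% = 9.6% of Halcyon Shipping BV.
Direct interest in Halcyon Shipping BV: 10%.
Aggregating (R1): 16.8% + 9.6% + 10% = 36.4%.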